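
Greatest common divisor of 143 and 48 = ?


143 = 2 * 48 + 47
48 = 1 * 47 + 1
47 = 47 * 1 + 0
GCD = 1


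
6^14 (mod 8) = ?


6^1 mod 8 = 6
6^2 mod 8 = 4
6^3 mod 8 = 0
6^4 mod 8 = 0
6^5 mod 8 = 0
6^6 mod 8 = 0
6^7 mod 8 = 0
6^8 mod 8 = 0
6^9 mod 8 = 0
6^10 mod 8 = 0
6^11 mod 8 = 0
6^12 mod 8 = 0
6^13 mod 8 = 0
6^14 mod 8 = 0


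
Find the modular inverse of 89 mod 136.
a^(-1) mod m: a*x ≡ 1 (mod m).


Use the extended Euclidean algorithm on (136, 89); each row r = 136*s + 89*t:
r=136, s=1, t=0
r=89, s=0, t=1
q=1: r=47, s=1, t=-1   [136*(1) + 89*(-1) = 47]
q=1: r=42, s=-1, t=2   [136*(-1) + 89*(2) = 42]
q=1: r=5, s=2, t=-3   [136*(2) + 89*(-3) = 5]
q=8: r=2, s=-17, t=26   [136*(-17) + 89*(26) = 2]
q=2: r=1, s=36, t=-55   [136*(36) + 89*(-55) = 1]
q=2: r=0, s=-89, t=136   [136*(-89) + 89*(136) = 0]
GCD = 1 with t = -55, so 89*(-55) ≡ 1 (mod 136)
Inverse = -55 mod 136 = 81
Check: 89 * 81 = 7209 ≡ 1 (mod 136)

89^(-1) ≡ 81 (mod 136)


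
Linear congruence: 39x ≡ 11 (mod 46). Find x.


GCD(39, 46) = 1, unique solution
a^(-1) mod 46 = 13
x = 13 * 11 mod 46 = 5

x ≡ 5 (mod 46)


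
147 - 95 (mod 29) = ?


147 - 95 = 52
52 mod 29 = 23


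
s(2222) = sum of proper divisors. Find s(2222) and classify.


Proper divisors: 1, 2, 11, 22, 101, 202, 1111
Sum = 1 + 2 + 11 + 22 + 101 + 202 + 1111 = 1450
1450 < 2222 → deficient

s(2222) = 1450 (deficient)


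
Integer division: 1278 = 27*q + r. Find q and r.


1278 = 27 * 47 + 9
Check: 1269 + 9 = 1278

q = 47, r = 9


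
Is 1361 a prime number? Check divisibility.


Check divisors up to sqrt(1361) = 36.8917
No divisors found.
1361 is prime.

Yes, 1361 is prime


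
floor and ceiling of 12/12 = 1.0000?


12/12 = 1.0000
floor = 1
ceil = 1

floor = 1, ceil = 1


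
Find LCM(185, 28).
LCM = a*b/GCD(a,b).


GCD(185, 28) = 1
LCM = 185*28/1 = 5180/1 = 5180

LCM = 5180


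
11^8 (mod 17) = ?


11^1 mod 17 = 11
11^2 mod 17 = 2
11^3 mod 17 = 5
11^4 mod 17 = 4
11^5 mod 17 = 10
11^6 mod 17 = 8
11^7 mod 17 = 3
11^8 mod 17 = 16


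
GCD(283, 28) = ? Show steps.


283 = 10 * 28 + 3
28 = 9 * 3 + 1
3 = 3 * 1 + 0
GCD = 1


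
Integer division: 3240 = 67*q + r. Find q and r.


3240 = 67 * 48 + 24
Check: 3216 + 24 = 3240

q = 48, r = 24


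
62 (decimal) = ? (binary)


62 (base 10) = 62 (decimal)
62 (decimal) = 111110 (base 2)


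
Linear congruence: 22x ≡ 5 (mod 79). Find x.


GCD(22, 79) = 1, unique solution
a^(-1) mod 79 = 18
x = 18 * 5 mod 79 = 11

x ≡ 11 (mod 79)


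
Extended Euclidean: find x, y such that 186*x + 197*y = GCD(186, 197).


Tabular extended Euclidean (each row: r = 186*s + 197*t):
r=186, s=1, t=0
r=197, s=0, t=1
q=0: r=186, s=1, t=0   [186*(1) + 197*(0) = 186]
q=1: r=11, s=-1, t=1   [186*(-1) + 197*(1) = 11]
q=16: r=10, s=17, t=-16   [186*(17) + 197*(-16) = 10]
q=1: r=1, s=-18, t=17   [186*(-18) + 197*(17) = 1]
q=10: r=0, s=197, t=-186   [186*(197) + 197*(-186) = 0]
GCD = 1; from the row with r=1: x=-18, y=17
Check: 186*(-18) + 197*(17) = -3348 + 3349 = 1

GCD = 1, x = -18, y = 17


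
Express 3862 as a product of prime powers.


3862 / 2 = 1931
1931 / 1931 = 1
3862 = 2 × 1931


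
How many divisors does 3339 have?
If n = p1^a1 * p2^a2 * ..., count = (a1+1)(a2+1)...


3339 = 3^2 × 7^1 × 53^1
d(3339) = (2+1) × (1+1) × (1+1) = 12

12 divisors


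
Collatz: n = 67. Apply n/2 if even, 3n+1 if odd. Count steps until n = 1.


67 → 202 → 101 → 304 → 152 → 76 → 38 → 19 → 58 → 29 → 88 → 44 → 22 → 11 → 34 → 17 → 52 → 26 → 13 → 40 → 20 → 10 → 5 → 16 → 8 → 4 → 2 → 1
Total steps = 27

27 steps


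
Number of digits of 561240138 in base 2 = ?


561240138 in base 2 = 100001011100111101100001001010
Number of digits = 30

30 digits (base 2)


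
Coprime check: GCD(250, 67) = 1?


Euclidean algorithm:
250 = 3 * 67 + 49
67 = 1 * 49 + 18
49 = 2 * 18 + 13
18 = 1 * 13 + 5
13 = 2 * 5 + 3
5 = 1 * 3 + 2
3 = 1 * 2 + 1
2 = 2 * 1 + 0
GCD(250, 67) = 1

Yes, coprime (GCD = 1)


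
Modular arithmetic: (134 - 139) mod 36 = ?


134 - 139 = -5
-5 mod 36 = 31


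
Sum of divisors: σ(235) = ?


Divisors of 235: 1, 5, 47, 235
Sum = 1 + 5 + 47 + 235 = 288

σ(235) = 288


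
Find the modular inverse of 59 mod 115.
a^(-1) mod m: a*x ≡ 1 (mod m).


Use the extended Euclidean algorithm on (115, 59); each row r = 115*s + 59*t:
r=115, s=1, t=0
r=59, s=0, t=1
q=1: r=56, s=1, t=-1   [115*(1) + 59*(-1) = 56]
q=1: r=3, s=-1, t=2   [115*(-1) + 59*(2) = 3]
q=18: r=2, s=19, t=-37   [115*(19) + 59*(-37) = 2]
q=1: r=1, s=-20, t=39   [115*(-20) + 59*(39) = 1]
q=2: r=0, s=59, t=-115   [115*(59) + 59*(-115) = 0]
GCD = 1 with t = 39, so 59*(39) ≡ 1 (mod 115)
Inverse = 39 mod 115 = 39
Check: 59 * 39 = 2301 ≡ 1 (mod 115)

59^(-1) ≡ 39 (mod 115)


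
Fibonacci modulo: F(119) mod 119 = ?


F(k) mod 119 for k=1..119:
1, 1, 2, 3, 5, 8, 13, 21, 34, 55, 89, 25, 114, 20, 15, 35, 50, 85, 16, 101, 117, 99, 97, 77, 55, 13, 68, 81, 30, 111, 22, 14, 36, 50, 86, 17, 103, 1, 104, 105, 90, 76, 47, 4, 51, 55, 106, 42, 29, 71, 100, 52, 33, 85, 118, 84, 83, 48, 12, 60, 72, 13, 85, 98, 64, 43, 107, 31, 19, 50, 69, 0, 69, 69, 19, 88, 107, 76, 64, 21, 85, 106, 72, 59, 12, 71, 83, 35, 118, 34, 33, 67, 100, 48, 29, 77, 106, 64, 51, 115, 47, 43, 90, 14, 104, 118, 103, 102, 86, 69, 36, 105, 22, 8, 30, 38, 68, 106, 55
F(119) mod 119 = 55


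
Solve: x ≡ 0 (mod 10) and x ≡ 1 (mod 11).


M = 10*11 = 110
M1 = M/10 = 11, M2 = M/11 = 10
M1^(-1) mod 10 = 1, M2^(-1) mod 11 = 10
x = 0*11*1 + 1*10*10 = 100
100 mod 110 = 100
Check: 100 mod 10 = 0 ✓, 100 mod 11 = 1 ✓

x ≡ 100 (mod 110)


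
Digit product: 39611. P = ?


3 × 9 × 6 × 1 × 1 = 162


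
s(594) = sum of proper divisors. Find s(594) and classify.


Proper divisors: 1, 2, 3, 6, 9, 11, 18, 22, 27, 33, 54, 66, 99, 198, 297
Sum = 1 + 2 + 3 + 6 + 9 + 11 + 18 + 22 + 27 + 33 + 54 + 66 + 99 + 198 + 297 = 846
846 > 594 → abundant

s(594) = 846 (abundant)


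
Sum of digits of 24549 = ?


2 + 4 + 5 + 4 + 9 = 24


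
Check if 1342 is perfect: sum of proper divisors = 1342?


Proper divisors of 1342: 1, 2, 11, 22, 61, 122, 671
Sum = 1 + 2 + 11 + 22 + 61 + 122 + 671 = 890

No, 1342 is not perfect (890 ≠ 1342)


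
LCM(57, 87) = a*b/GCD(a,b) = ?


GCD(57, 87) = 3
LCM = 57*87/3 = 4959/3 = 1653

LCM = 1653


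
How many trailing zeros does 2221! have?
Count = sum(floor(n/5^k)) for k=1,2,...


floor(2221/5) = 444
floor(2221/25) = 88
floor(2221/125) = 17
floor(2221/625) = 3
Total = 552

552 trailing zeros


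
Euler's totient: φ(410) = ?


410 = 2 × 5 × 41
Prime factors: 2, 5, 41
φ(410) = 410 × (1-1/2) × (1-1/5) × (1-1/41)
= 410 × 1/2 × 4/5 × 40/41 = 160

φ(410) = 160


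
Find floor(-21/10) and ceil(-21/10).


-21/10 = -2.1000
floor = -3
ceil = -2

floor = -3, ceil = -2


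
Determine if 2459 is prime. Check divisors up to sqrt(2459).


Check divisors up to sqrt(2459) = 49.5883
No divisors found.
2459 is prime.

Yes, 2459 is prime


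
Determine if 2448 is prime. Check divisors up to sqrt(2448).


2448 / 2 = 1224 (exact division)
2448 is NOT prime.

No, 2448 is not prime


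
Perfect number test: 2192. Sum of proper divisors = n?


Proper divisors of 2192: 1, 2, 4, 8, 16, 137, 274, 548, 1096
Sum = 1 + 2 + 4 + 8 + 16 + 137 + 274 + 548 + 1096 = 2086

No, 2192 is not perfect (2086 ≠ 2192)


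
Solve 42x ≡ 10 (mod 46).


GCD(42, 46) = 2 divides 10
Divide: 21x ≡ 5 (mod 23)
x ≡ 9 (mod 23)


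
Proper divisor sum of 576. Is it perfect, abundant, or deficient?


Proper divisors: 1, 2, 3, 4, 6, 8, 9, 12, 16, 18, 24, 32, 36, 48, 64, 72, 96, 144, 192, 288
Sum = 1 + 2 + 3 + 4 + 6 + 8 + 9 + 12 + 16 + 18 + 24 + 32 + 36 + 48 + 64 + 72 + 96 + 144 + 192 + 288 = 1075
1075 > 576 → abundant

s(576) = 1075 (abundant)


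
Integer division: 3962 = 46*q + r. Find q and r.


3962 = 46 * 86 + 6
Check: 3956 + 6 = 3962

q = 86, r = 6


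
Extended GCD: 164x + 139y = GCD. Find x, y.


Tabular extended Euclidean (each row: r = 164*s + 139*t):
r=164, s=1, t=0
r=139, s=0, t=1
q=1: r=25, s=1, t=-1   [164*(1) + 139*(-1) = 25]
q=5: r=14, s=-5, t=6   [164*(-5) + 139*(6) = 14]
q=1: r=11, s=6, t=-7   [164*(6) + 139*(-7) = 11]
q=1: r=3, s=-11, t=13   [164*(-11) + 139*(13) = 3]
q=3: r=2, s=39, t=-46   [164*(39) + 139*(-46) = 2]
q=1: r=1, s=-50, t=59   [164*(-50) + 139*(59) = 1]
q=2: r=0, s=139, t=-164   [164*(139) + 139*(-164) = 0]
GCD = 1; from the row with r=1: x=-50, y=59
Check: 164*(-50) + 139*(59) = -8200 + 8201 = 1

GCD = 1, x = -50, y = 59


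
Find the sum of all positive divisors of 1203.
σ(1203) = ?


Divisors of 1203: 1, 3, 401, 1203
Sum = 1 + 3 + 401 + 1203 = 1608

σ(1203) = 1608


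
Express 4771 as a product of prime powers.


4771 / 13 = 367
367 / 367 = 1
4771 = 13 × 367


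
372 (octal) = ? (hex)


372 (base 8) = 250 (decimal)
250 (decimal) = FA (base 16)


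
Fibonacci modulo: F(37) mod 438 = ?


F(k) mod 438 for k=1..37:
1, 1, 2, 3, 5, 8, 13, 21, 34, 55, 89, 144, 233, 377, 172, 111, 283, 394, 239, 195, 434, 191, 187, 378, 127, 67, 194, 261, 17, 278, 295, 135, 430, 127, 119, 246, 365
F(37) mod 438 = 365


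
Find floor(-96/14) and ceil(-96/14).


-96/14 = -6.8571
floor = -7
ceil = -6

floor = -7, ceil = -6


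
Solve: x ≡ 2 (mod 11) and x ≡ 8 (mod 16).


M = 11*16 = 176
M1 = M/11 = 16, M2 = M/16 = 11
M1^(-1) mod 11 = 9, M2^(-1) mod 16 = 3
x = 2*16*9 + 8*11*3 = 552
552 mod 176 = 24
Check: 24 mod 11 = 2 ✓, 24 mod 16 = 8 ✓

x ≡ 24 (mod 176)


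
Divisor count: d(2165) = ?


2165 = 5^1 × 433^1
d(2165) = (1+1) × (1+1) = 4

4 divisors


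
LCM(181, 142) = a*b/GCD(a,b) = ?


GCD(181, 142) = 1
LCM = 181*142/1 = 25702/1 = 25702

LCM = 25702


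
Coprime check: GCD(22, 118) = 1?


Euclidean algorithm:
118 = 5 * 22 + 8
22 = 2 * 8 + 6
8 = 1 * 6 + 2
6 = 3 * 2 + 0
GCD(22, 118) = 2

No, not coprime (GCD = 2)


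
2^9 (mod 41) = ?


2^1 mod 41 = 2
2^2 mod 41 = 4
2^3 mod 41 = 8
2^4 mod 41 = 16
2^5 mod 41 = 32
2^6 mod 41 = 23
2^7 mod 41 = 5
2^8 mod 41 = 10
2^9 mod 41 = 20


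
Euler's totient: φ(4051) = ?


4051 = 4051
Prime factors: 4051
φ(4051) = 4051 × (1-1/4051)
= 4051 × 4050/4051 = 4050

φ(4051) = 4050


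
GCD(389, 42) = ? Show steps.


389 = 9 * 42 + 11
42 = 3 * 11 + 9
11 = 1 * 9 + 2
9 = 4 * 2 + 1
2 = 2 * 1 + 0
GCD = 1


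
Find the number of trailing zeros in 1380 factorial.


floor(1380/5) = 276
floor(1380/25) = 55
floor(1380/125) = 11
floor(1380/625) = 2
Total = 344

344 trailing zeros


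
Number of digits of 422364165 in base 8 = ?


422364165 in base 8 = 3113142005
Number of digits = 10

10 digits (base 8)


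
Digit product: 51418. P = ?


5 × 1 × 4 × 1 × 8 = 160


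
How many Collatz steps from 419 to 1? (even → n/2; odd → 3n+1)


419 → 1258 → 629 → 1888 → 944 → 472 → 236 → 118 → 59 → 178 → 89 → 268 → 134 → 67 → 202 → 101 → 304 → 152 → 76 → 38 → 19 → 58 → 29 → 88 → 44 → 22 → 11 → 34 → 17 → 52 → 26 → 13 → 40 → 20 → 10 → 5 → 16 → 8 → 4 → 2 → 1
Total steps = 40

40 steps


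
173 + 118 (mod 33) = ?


173 + 118 = 291
291 mod 33 = 27


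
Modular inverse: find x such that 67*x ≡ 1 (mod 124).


Use the extended Euclidean algorithm on (124, 67); each row r = 124*s + 67*t:
r=124, s=1, t=0
r=67, s=0, t=1
q=1: r=57, s=1, t=-1   [124*(1) + 67*(-1) = 57]
q=1: r=10, s=-1, t=2   [124*(-1) + 67*(2) = 10]
q=5: r=7, s=6, t=-11   [124*(6) + 67*(-11) = 7]
q=1: r=3, s=-7, t=13   [124*(-7) + 67*(13) = 3]
q=2: r=1, s=20, t=-37   [124*(20) + 67*(-37) = 1]
q=3: r=0, s=-67, t=124   [124*(-67) + 67*(124) = 0]
GCD = 1 with t = -37, so 67*(-37) ≡ 1 (mod 124)
Inverse = -37 mod 124 = 87
Check: 67 * 87 = 5829 ≡ 1 (mod 124)

67^(-1) ≡ 87 (mod 124)


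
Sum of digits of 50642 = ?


5 + 0 + 6 + 4 + 2 = 17


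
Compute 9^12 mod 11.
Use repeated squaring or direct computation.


9^1 mod 11 = 9
9^2 mod 11 = 4
9^3 mod 11 = 3
9^4 mod 11 = 5
9^5 mod 11 = 1
9^6 mod 11 = 9
9^7 mod 11 = 4
9^8 mod 11 = 3
9^9 mod 11 = 5
9^10 mod 11 = 1
9^11 mod 11 = 9
9^12 mod 11 = 4


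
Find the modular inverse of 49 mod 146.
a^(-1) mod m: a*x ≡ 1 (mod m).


Use the extended Euclidean algorithm on (146, 49); each row r = 146*s + 49*t:
r=146, s=1, t=0
r=49, s=0, t=1
q=2: r=48, s=1, t=-2   [146*(1) + 49*(-2) = 48]
q=1: r=1, s=-1, t=3   [146*(-1) + 49*(3) = 1]
q=48: r=0, s=49, t=-146   [146*(49) + 49*(-146) = 0]
GCD = 1 with t = 3, so 49*(3) ≡ 1 (mod 146)
Inverse = 3 mod 146 = 3
Check: 49 * 3 = 147 ≡ 1 (mod 146)

49^(-1) ≡ 3 (mod 146)


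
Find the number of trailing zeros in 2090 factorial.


floor(2090/5) = 418
floor(2090/25) = 83
floor(2090/125) = 16
floor(2090/625) = 3
Total = 520

520 trailing zeros


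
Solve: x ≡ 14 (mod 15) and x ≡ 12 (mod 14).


M = 15*14 = 210
M1 = M/15 = 14, M2 = M/14 = 15
M1^(-1) mod 15 = 14, M2^(-1) mod 14 = 1
x = 14*14*14 + 12*15*1 = 2924
2924 mod 210 = 194
Check: 194 mod 15 = 14 ✓, 194 mod 14 = 12 ✓

x ≡ 194 (mod 210)


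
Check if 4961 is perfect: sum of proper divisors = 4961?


Proper divisors of 4961: 1, 11, 41, 121, 451
Sum = 1 + 11 + 41 + 121 + 451 = 625

No, 4961 is not perfect (625 ≠ 4961)


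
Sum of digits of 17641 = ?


1 + 7 + 6 + 4 + 1 = 19


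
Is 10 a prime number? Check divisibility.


10 / 2 = 5 (exact division)
10 is NOT prime.

No, 10 is not prime


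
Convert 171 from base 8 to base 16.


171 (base 8) = 121 (decimal)
121 (decimal) = 79 (base 16)


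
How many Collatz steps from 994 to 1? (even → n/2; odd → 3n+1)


994 → 497 → 1492 → 746 → 373 → 1120 → 560 → 280 → 140 → 70 → 35 → 106 → 53 → 160 → 80 → 40 → 20 → 10 → 5 → 16 → 8 → 4 → 2 → 1
Total steps = 23

23 steps


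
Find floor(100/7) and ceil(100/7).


100/7 = 14.2857
floor = 14
ceil = 15

floor = 14, ceil = 15


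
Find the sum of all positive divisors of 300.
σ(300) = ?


Divisors of 300: 1, 2, 3, 4, 5, 6, 10, 12, 15, 20, 25, 30, 50, 60, 75, 100, 150, 300
Sum = 1 + 2 + 3 + 4 + 5 + 6 + 10 + 12 + 15 + 20 + 25 + 30 + 50 + 60 + 75 + 100 + 150 + 300 = 868

σ(300) = 868


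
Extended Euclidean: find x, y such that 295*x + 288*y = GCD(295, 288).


Tabular extended Euclidean (each row: r = 295*s + 288*t):
r=295, s=1, t=0
r=288, s=0, t=1
q=1: r=7, s=1, t=-1   [295*(1) + 288*(-1) = 7]
q=41: r=1, s=-41, t=42   [295*(-41) + 288*(42) = 1]
q=7: r=0, s=288, t=-295   [295*(288) + 288*(-295) = 0]
GCD = 1; from the row with r=1: x=-41, y=42
Check: 295*(-41) + 288*(42) = -12095 + 12096 = 1

GCD = 1, x = -41, y = 42


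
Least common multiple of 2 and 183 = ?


GCD(2, 183) = 1
LCM = 2*183/1 = 366/1 = 366

LCM = 366


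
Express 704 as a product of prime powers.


704 / 2 = 352
352 / 2 = 176
176 / 2 = 88
88 / 2 = 44
44 / 2 = 22
22 / 2 = 11
11 / 11 = 1
704 = 2^6 × 11


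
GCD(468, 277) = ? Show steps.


468 = 1 * 277 + 191
277 = 1 * 191 + 86
191 = 2 * 86 + 19
86 = 4 * 19 + 10
19 = 1 * 10 + 9
10 = 1 * 9 + 1
9 = 9 * 1 + 0
GCD = 1


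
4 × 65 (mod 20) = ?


4 × 65 = 260
260 mod 20 = 0


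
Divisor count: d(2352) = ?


2352 = 2^4 × 3^1 × 7^2
d(2352) = (4+1) × (1+1) × (2+1) = 30

30 divisors


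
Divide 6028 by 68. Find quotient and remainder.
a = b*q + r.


6028 = 68 * 88 + 44
Check: 5984 + 44 = 6028

q = 88, r = 44


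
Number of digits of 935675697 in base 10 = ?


935675697 has 9 digits in base 10
floor(log10(935675697)) + 1 = floor(8.9711) + 1 = 9

9 digits (base 10)


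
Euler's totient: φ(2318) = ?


2318 = 2 × 19 × 61
Prime factors: 2, 19, 61
φ(2318) = 2318 × (1-1/2) × (1-1/19) × (1-1/61)
= 2318 × 1/2 × 18/19 × 60/61 = 1080

φ(2318) = 1080


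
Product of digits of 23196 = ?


2 × 3 × 1 × 9 × 6 = 324


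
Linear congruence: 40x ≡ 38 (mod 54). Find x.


GCD(40, 54) = 2 divides 38
Divide: 20x ≡ 19 (mod 27)
x ≡ 5 (mod 27)


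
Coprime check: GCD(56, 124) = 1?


Euclidean algorithm:
124 = 2 * 56 + 12
56 = 4 * 12 + 8
12 = 1 * 8 + 4
8 = 2 * 4 + 0
GCD(56, 124) = 4

No, not coprime (GCD = 4)


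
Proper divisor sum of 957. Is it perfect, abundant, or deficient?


Proper divisors: 1, 3, 11, 29, 33, 87, 319
Sum = 1 + 3 + 11 + 29 + 33 + 87 + 319 = 483
483 < 957 → deficient

s(957) = 483 (deficient)


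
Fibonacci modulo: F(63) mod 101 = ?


F(k) mod 101 for k=1..63:
1, 1, 2, 3, 5, 8, 13, 21, 34, 55, 89, 43, 31, 74, 4, 78, 82, 59, 40, 99, 38, 36, 74, 9, 83, 92, 74, 65, 38, 2, 40, 42, 82, 23, 4, 27, 31, 58, 89, 46, 34, 80, 13, 93, 5, 98, 2, 100, 1, 0, 1, 1, 2, 3, 5, 8, 13, 21, 34, 55, 89, 43, 31
F(63) mod 101 = 31


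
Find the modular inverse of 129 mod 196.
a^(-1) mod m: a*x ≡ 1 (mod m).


Use the extended Euclidean algorithm on (196, 129); each row r = 196*s + 129*t:
r=196, s=1, t=0
r=129, s=0, t=1
q=1: r=67, s=1, t=-1   [196*(1) + 129*(-1) = 67]
q=1: r=62, s=-1, t=2   [196*(-1) + 129*(2) = 62]
q=1: r=5, s=2, t=-3   [196*(2) + 129*(-3) = 5]
q=12: r=2, s=-25, t=38   [196*(-25) + 129*(38) = 2]
q=2: r=1, s=52, t=-79   [196*(52) + 129*(-79) = 1]
q=2: r=0, s=-129, t=196   [196*(-129) + 129*(196) = 0]
GCD = 1 with t = -79, so 129*(-79) ≡ 1 (mod 196)
Inverse = -79 mod 196 = 117
Check: 129 * 117 = 15093 ≡ 1 (mod 196)

129^(-1) ≡ 117 (mod 196)


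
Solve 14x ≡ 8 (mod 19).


GCD(14, 19) = 1, unique solution
a^(-1) mod 19 = 15
x = 15 * 8 mod 19 = 6

x ≡ 6 (mod 19)


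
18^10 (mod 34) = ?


18^1 mod 34 = 18
18^2 mod 34 = 18
18^3 mod 34 = 18
18^4 mod 34 = 18
18^5 mod 34 = 18
18^6 mod 34 = 18
18^7 mod 34 = 18
18^8 mod 34 = 18
18^9 mod 34 = 18
18^10 mod 34 = 18


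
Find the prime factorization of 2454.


2454 / 2 = 1227
1227 / 3 = 409
409 / 409 = 1
2454 = 2 × 3 × 409


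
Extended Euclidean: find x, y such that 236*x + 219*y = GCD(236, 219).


Tabular extended Euclidean (each row: r = 236*s + 219*t):
r=236, s=1, t=0
r=219, s=0, t=1
q=1: r=17, s=1, t=-1   [236*(1) + 219*(-1) = 17]
q=12: r=15, s=-12, t=13   [236*(-12) + 219*(13) = 15]
q=1: r=2, s=13, t=-14   [236*(13) + 219*(-14) = 2]
q=7: r=1, s=-103, t=111   [236*(-103) + 219*(111) = 1]
q=2: r=0, s=219, t=-236   [236*(219) + 219*(-236) = 0]
GCD = 1; from the row with r=1: x=-103, y=111
Check: 236*(-103) + 219*(111) = -24308 + 24309 = 1

GCD = 1, x = -103, y = 111


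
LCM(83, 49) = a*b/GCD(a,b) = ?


GCD(83, 49) = 1
LCM = 83*49/1 = 4067/1 = 4067

LCM = 4067


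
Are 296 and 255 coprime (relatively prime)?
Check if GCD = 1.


Euclidean algorithm:
296 = 1 * 255 + 41
255 = 6 * 41 + 9
41 = 4 * 9 + 5
9 = 1 * 5 + 4
5 = 1 * 4 + 1
4 = 4 * 1 + 0
GCD(296, 255) = 1

Yes, coprime (GCD = 1)


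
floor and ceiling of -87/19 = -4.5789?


-87/19 = -4.5789
floor = -5
ceil = -4

floor = -5, ceil = -4


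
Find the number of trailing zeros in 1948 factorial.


floor(1948/5) = 389
floor(1948/25) = 77
floor(1948/125) = 15
floor(1948/625) = 3
Total = 484

484 trailing zeros


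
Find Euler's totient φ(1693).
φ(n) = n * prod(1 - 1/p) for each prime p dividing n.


1693 = 1693
Prime factors: 1693
φ(1693) = 1693 × (1-1/1693)
= 1693 × 1692/1693 = 1692

φ(1693) = 1692


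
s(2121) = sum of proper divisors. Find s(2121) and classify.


Proper divisors: 1, 3, 7, 21, 101, 303, 707
Sum = 1 + 3 + 7 + 21 + 101 + 303 + 707 = 1143
1143 < 2121 → deficient

s(2121) = 1143 (deficient)


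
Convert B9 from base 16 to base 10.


B9 (base 16) = 185 (decimal)
185 (decimal) = 185 (base 10)


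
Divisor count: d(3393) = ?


3393 = 3^2 × 13^1 × 29^1
d(3393) = (2+1) × (1+1) × (1+1) = 12

12 divisors


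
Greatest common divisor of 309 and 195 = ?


309 = 1 * 195 + 114
195 = 1 * 114 + 81
114 = 1 * 81 + 33
81 = 2 * 33 + 15
33 = 2 * 15 + 3
15 = 5 * 3 + 0
GCD = 3


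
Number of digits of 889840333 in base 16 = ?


889840333 in base 16 = 3509E2CD
Number of digits = 8

8 digits (base 16)


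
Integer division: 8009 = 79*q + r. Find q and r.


8009 = 79 * 101 + 30
Check: 7979 + 30 = 8009

q = 101, r = 30


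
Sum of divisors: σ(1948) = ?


Divisors of 1948: 1, 2, 4, 487, 974, 1948
Sum = 1 + 2 + 4 + 487 + 974 + 1948 = 3416

σ(1948) = 3416


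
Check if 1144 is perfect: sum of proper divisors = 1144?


Proper divisors of 1144: 1, 2, 4, 8, 11, 13, 22, 26, 44, 52, 88, 104, 143, 286, 572
Sum = 1 + 2 + 4 + 8 + 11 + 13 + 22 + 26 + 44 + 52 + 88 + 104 + 143 + 286 + 572 = 1376

No, 1144 is not perfect (1376 ≠ 1144)


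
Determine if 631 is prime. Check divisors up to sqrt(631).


Check divisors up to sqrt(631) = 25.1197
No divisors found.
631 is prime.

Yes, 631 is prime


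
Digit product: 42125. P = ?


4 × 2 × 1 × 2 × 5 = 80


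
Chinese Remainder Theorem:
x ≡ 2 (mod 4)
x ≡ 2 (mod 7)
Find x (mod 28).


M = 4*7 = 28
M1 = M/4 = 7, M2 = M/7 = 4
M1^(-1) mod 4 = 3, M2^(-1) mod 7 = 2
x = 2*7*3 + 2*4*2 = 58
58 mod 28 = 2
Check: 2 mod 4 = 2 ✓, 2 mod 7 = 2 ✓

x ≡ 2 (mod 28)


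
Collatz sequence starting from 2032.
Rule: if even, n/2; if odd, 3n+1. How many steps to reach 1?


2032 → 1016 → 508 → 254 → 127 → 382 → 191 → 574 → 287 → 862 → 431 → 1294 → 647 → 1942 → 971 → 2914 → 1457 → 4372 → 2186 → 1093 → 3280 → 1640 → 820 → 410 → 205 → 616 → 308 → 154 → 77 → 232 → 116 → 58 → 29 → 88 → 44 → 22 → 11 → 34 → 17 → 52 → 26 → 13 → 40 → 20 → 10 → 5 → 16 → 8 → 4 → 2 → 1
Total steps = 50

50 steps


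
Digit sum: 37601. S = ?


3 + 7 + 6 + 0 + 1 = 17


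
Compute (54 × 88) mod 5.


54 × 88 = 4752
4752 mod 5 = 2


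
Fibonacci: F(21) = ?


Sequence: 1, 1, 2, 3, 5, 8, 13, 21, 34, 55, 89, 144, 233, 377, 610, 987, 1597, 2584, 4181, 6765, 10946
F(21) = 10946


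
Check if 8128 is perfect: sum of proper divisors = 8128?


Proper divisors of 8128: 1, 2, 4, 8, 16, 32, 64, 127, 254, 508, 1016, 2032, 4064
Sum = 1 + 2 + 4 + 8 + 16 + 32 + 64 + 127 + 254 + 508 + 1016 + 2032 + 4064 = 8128

Yes, 8128 is perfect (8128 = 8128)


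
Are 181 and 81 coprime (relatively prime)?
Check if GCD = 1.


Euclidean algorithm:
181 = 2 * 81 + 19
81 = 4 * 19 + 5
19 = 3 * 5 + 4
5 = 1 * 4 + 1
4 = 4 * 1 + 0
GCD(181, 81) = 1

Yes, coprime (GCD = 1)


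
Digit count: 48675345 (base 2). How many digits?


48675345 in base 2 = 10111001101011101000010001
Number of digits = 26

26 digits (base 2)


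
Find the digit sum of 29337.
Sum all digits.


2 + 9 + 3 + 3 + 7 = 24


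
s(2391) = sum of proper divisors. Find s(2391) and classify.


Proper divisors: 1, 3, 797
Sum = 1 + 3 + 797 = 801
801 < 2391 → deficient

s(2391) = 801 (deficient)


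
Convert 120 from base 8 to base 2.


120 (base 8) = 80 (decimal)
80 (decimal) = 1010000 (base 2)


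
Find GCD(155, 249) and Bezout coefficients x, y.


Tabular extended Euclidean (each row: r = 155*s + 249*t):
r=155, s=1, t=0
r=249, s=0, t=1
q=0: r=155, s=1, t=0   [155*(1) + 249*(0) = 155]
q=1: r=94, s=-1, t=1   [155*(-1) + 249*(1) = 94]
q=1: r=61, s=2, t=-1   [155*(2) + 249*(-1) = 61]
q=1: r=33, s=-3, t=2   [155*(-3) + 249*(2) = 33]
q=1: r=28, s=5, t=-3   [155*(5) + 249*(-3) = 28]
q=1: r=5, s=-8, t=5   [155*(-8) + 249*(5) = 5]
q=5: r=3, s=45, t=-28   [155*(45) + 249*(-28) = 3]
q=1: r=2, s=-53, t=33   [155*(-53) + 249*(33) = 2]
q=1: r=1, s=98, t=-61   [155*(98) + 249*(-61) = 1]
q=2: r=0, s=-249, t=155   [155*(-249) + 249*(155) = 0]
GCD = 1; from the row with r=1: x=98, y=-61
Check: 155*(98) + 249*(-61) = 15190 - 15189 = 1

GCD = 1, x = 98, y = -61


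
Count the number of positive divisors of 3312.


3312 = 2^4 × 3^2 × 23^1
d(3312) = (4+1) × (2+1) × (1+1) = 30

30 divisors


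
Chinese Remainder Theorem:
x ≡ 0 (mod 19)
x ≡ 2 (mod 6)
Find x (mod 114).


M = 19*6 = 114
M1 = M/19 = 6, M2 = M/6 = 19
M1^(-1) mod 19 = 16, M2^(-1) mod 6 = 1
x = 0*6*16 + 2*19*1 = 38
38 mod 114 = 38
Check: 38 mod 19 = 0 ✓, 38 mod 6 = 2 ✓

x ≡ 38 (mod 114)


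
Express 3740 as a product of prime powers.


3740 / 2 = 1870
1870 / 2 = 935
935 / 5 = 187
187 / 11 = 17
17 / 17 = 1
3740 = 2^2 × 5 × 11 × 17


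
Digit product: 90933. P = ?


9 × 0 × 9 × 3 × 3 = 0


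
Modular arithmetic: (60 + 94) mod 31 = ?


60 + 94 = 154
154 mod 31 = 30


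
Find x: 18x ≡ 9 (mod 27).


GCD(18, 27) = 9 divides 9
Divide: 2x ≡ 1 (mod 3)
x ≡ 2 (mod 3)


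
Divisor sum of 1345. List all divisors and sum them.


Divisors of 1345: 1, 5, 269, 1345
Sum = 1 + 5 + 269 + 1345 = 1620

σ(1345) = 1620


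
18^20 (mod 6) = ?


18^1 mod 6 = 0
18^2 mod 6 = 0
18^3 mod 6 = 0
18^4 mod 6 = 0
18^5 mod 6 = 0
18^6 mod 6 = 0
18^7 mod 6 = 0
18^8 mod 6 = 0
18^9 mod 6 = 0
18^10 mod 6 = 0
18^11 mod 6 = 0
18^12 mod 6 = 0
18^13 mod 6 = 0
18^14 mod 6 = 0
18^15 mod 6 = 0
18^16 mod 6 = 0
18^17 mod 6 = 0
18^18 mod 6 = 0
18^19 mod 6 = 0
18^20 mod 6 = 0


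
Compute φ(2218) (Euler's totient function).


2218 = 2 × 1109
Prime factors: 2, 1109
φ(2218) = 2218 × (1-1/2) × (1-1/1109)
= 2218 × 1/2 × 1108/1109 = 1108

φ(2218) = 1108


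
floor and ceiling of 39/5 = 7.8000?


39/5 = 7.8000
floor = 7
ceil = 8

floor = 7, ceil = 8


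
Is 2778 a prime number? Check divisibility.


2778 / 2 = 1389 (exact division)
2778 is NOT prime.

No, 2778 is not prime


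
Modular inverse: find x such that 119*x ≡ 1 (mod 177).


Use the extended Euclidean algorithm on (177, 119); each row r = 177*s + 119*t:
r=177, s=1, t=0
r=119, s=0, t=1
q=1: r=58, s=1, t=-1   [177*(1) + 119*(-1) = 58]
q=2: r=3, s=-2, t=3   [177*(-2) + 119*(3) = 3]
q=19: r=1, s=39, t=-58   [177*(39) + 119*(-58) = 1]
q=3: r=0, s=-119, t=177   [177*(-119) + 119*(177) = 0]
GCD = 1 with t = -58, so 119*(-58) ≡ 1 (mod 177)
Inverse = -58 mod 177 = 119
Check: 119 * 119 = 14161 ≡ 1 (mod 177)

119^(-1) ≡ 119 (mod 177)


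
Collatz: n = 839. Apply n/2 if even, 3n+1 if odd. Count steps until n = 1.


839 → 2518 → 1259 → 3778 → 1889 → 5668 → 2834 → 1417 → 4252 → 2126 → 1063 → 3190 → 1595 → 4786 → 2393 → 7180 → 3590 → 1795 → 5386 → 2693 → 8080 → 4040 → 2020 → 1010 → 505 → 1516 → 758 → 379 → 1138 → 569 → 1708 → 854 → 427 → 1282 → 641 → 1924 → 962 → 481 → 1444 → 722 → 361 → 1084 → 542 → 271 → 814 → 407 → 1222 → 611 → 1834 → 917 → 2752 → 1376 → 688 → 344 → 172 → 86 → 43 → 130 → 65 → 196 → 98 → 49 → 148 → 74 → 37 → 112 → 56 → 28 → 14 → 7 → 22 → 11 → 34 → 17 → 52 → 26 → 13 → 40 → 20 → 10 → 5 → 16 → 8 → 4 → 2 → 1
Total steps = 85

85 steps


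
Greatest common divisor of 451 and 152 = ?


451 = 2 * 152 + 147
152 = 1 * 147 + 5
147 = 29 * 5 + 2
5 = 2 * 2 + 1
2 = 2 * 1 + 0
GCD = 1


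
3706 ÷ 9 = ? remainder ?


3706 = 9 * 411 + 7
Check: 3699 + 7 = 3706

q = 411, r = 7


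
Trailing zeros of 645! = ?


floor(645/5) = 129
floor(645/25) = 25
floor(645/125) = 5
floor(645/625) = 1
Total = 160

160 trailing zeros


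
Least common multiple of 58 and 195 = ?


GCD(58, 195) = 1
LCM = 58*195/1 = 11310/1 = 11310

LCM = 11310


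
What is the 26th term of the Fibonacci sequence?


Sequence: 1, 1, 2, 3, 5, 8, 13, 21, 34, 55, 89, 144, 233, 377, 610, 987, 1597, 2584, 4181, 6765, 10946, 17711, 28657, 46368, 75025, 121393
F(26) = 121393


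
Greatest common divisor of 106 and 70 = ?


106 = 1 * 70 + 36
70 = 1 * 36 + 34
36 = 1 * 34 + 2
34 = 17 * 2 + 0
GCD = 2


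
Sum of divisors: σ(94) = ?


Divisors of 94: 1, 2, 47, 94
Sum = 1 + 2 + 47 + 94 = 144

σ(94) = 144


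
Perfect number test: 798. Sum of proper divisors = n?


Proper divisors of 798: 1, 2, 3, 6, 7, 14, 19, 21, 38, 42, 57, 114, 133, 266, 399
Sum = 1 + 2 + 3 + 6 + 7 + 14 + 19 + 21 + 38 + 42 + 57 + 114 + 133 + 266 + 399 = 1122

No, 798 is not perfect (1122 ≠ 798)


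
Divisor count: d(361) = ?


361 = 19^2
d(361) = (2+1) = 3

3 divisors


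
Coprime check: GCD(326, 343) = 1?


Euclidean algorithm:
343 = 1 * 326 + 17
326 = 19 * 17 + 3
17 = 5 * 3 + 2
3 = 1 * 2 + 1
2 = 2 * 1 + 0
GCD(326, 343) = 1

Yes, coprime (GCD = 1)


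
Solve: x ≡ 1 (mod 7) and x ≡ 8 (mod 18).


M = 7*18 = 126
M1 = M/7 = 18, M2 = M/18 = 7
M1^(-1) mod 7 = 2, M2^(-1) mod 18 = 13
x = 1*18*2 + 8*7*13 = 764
764 mod 126 = 8
Check: 8 mod 7 = 1 ✓, 8 mod 18 = 8 ✓

x ≡ 8 (mod 126)


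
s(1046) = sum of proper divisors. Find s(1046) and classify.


Proper divisors: 1, 2, 523
Sum = 1 + 2 + 523 = 526
526 < 1046 → deficient

s(1046) = 526 (deficient)


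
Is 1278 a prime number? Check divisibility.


1278 / 2 = 639 (exact division)
1278 is NOT prime.

No, 1278 is not prime


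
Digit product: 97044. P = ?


9 × 7 × 0 × 4 × 4 = 0


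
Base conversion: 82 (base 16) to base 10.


82 (base 16) = 130 (decimal)
130 (decimal) = 130 (base 10)


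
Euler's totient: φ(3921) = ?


3921 = 3 × 1307
Prime factors: 3, 1307
φ(3921) = 3921 × (1-1/3) × (1-1/1307)
= 3921 × 2/3 × 1306/1307 = 2612

φ(3921) = 2612


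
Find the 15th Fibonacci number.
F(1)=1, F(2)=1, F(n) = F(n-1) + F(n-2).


Sequence: 1, 1, 2, 3, 5, 8, 13, 21, 34, 55, 89, 144, 233, 377, 610
F(15) = 610


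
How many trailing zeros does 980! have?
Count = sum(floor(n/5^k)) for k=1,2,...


floor(980/5) = 196
floor(980/25) = 39
floor(980/125) = 7
floor(980/625) = 1
Total = 243

243 trailing zeros


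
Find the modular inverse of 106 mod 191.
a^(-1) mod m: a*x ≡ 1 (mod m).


Use the extended Euclidean algorithm on (191, 106); each row r = 191*s + 106*t:
r=191, s=1, t=0
r=106, s=0, t=1
q=1: r=85, s=1, t=-1   [191*(1) + 106*(-1) = 85]
q=1: r=21, s=-1, t=2   [191*(-1) + 106*(2) = 21]
q=4: r=1, s=5, t=-9   [191*(5) + 106*(-9) = 1]
q=21: r=0, s=-106, t=191   [191*(-106) + 106*(191) = 0]
GCD = 1 with t = -9, so 106*(-9) ≡ 1 (mod 191)
Inverse = -9 mod 191 = 182
Check: 106 * 182 = 19292 ≡ 1 (mod 191)

106^(-1) ≡ 182 (mod 191)


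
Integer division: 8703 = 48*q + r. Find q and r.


8703 = 48 * 181 + 15
Check: 8688 + 15 = 8703

q = 181, r = 15


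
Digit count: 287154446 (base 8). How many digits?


287154446 in base 8 = 2107320416
Number of digits = 10

10 digits (base 8)


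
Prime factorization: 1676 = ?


1676 / 2 = 838
838 / 2 = 419
419 / 419 = 1
1676 = 2^2 × 419


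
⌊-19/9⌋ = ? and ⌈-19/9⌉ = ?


-19/9 = -2.1111
floor = -3
ceil = -2

floor = -3, ceil = -2


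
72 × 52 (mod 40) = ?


72 × 52 = 3744
3744 mod 40 = 24


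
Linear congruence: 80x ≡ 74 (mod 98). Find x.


GCD(80, 98) = 2 divides 74
Divide: 40x ≡ 37 (mod 49)
x ≡ 34 (mod 49)


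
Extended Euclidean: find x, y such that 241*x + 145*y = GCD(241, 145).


Tabular extended Euclidean (each row: r = 241*s + 145*t):
r=241, s=1, t=0
r=145, s=0, t=1
q=1: r=96, s=1, t=-1   [241*(1) + 145*(-1) = 96]
q=1: r=49, s=-1, t=2   [241*(-1) + 145*(2) = 49]
q=1: r=47, s=2, t=-3   [241*(2) + 145*(-3) = 47]
q=1: r=2, s=-3, t=5   [241*(-3) + 145*(5) = 2]
q=23: r=1, s=71, t=-118   [241*(71) + 145*(-118) = 1]
q=2: r=0, s=-145, t=241   [241*(-145) + 145*(241) = 0]
GCD = 1; from the row with r=1: x=71, y=-118
Check: 241*(71) + 145*(-118) = 17111 - 17110 = 1

GCD = 1, x = 71, y = -118


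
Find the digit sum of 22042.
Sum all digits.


2 + 2 + 0 + 4 + 2 = 10


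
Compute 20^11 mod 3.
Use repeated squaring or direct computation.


20^1 mod 3 = 2
20^2 mod 3 = 1
20^3 mod 3 = 2
20^4 mod 3 = 1
20^5 mod 3 = 2
20^6 mod 3 = 1
20^7 mod 3 = 2
20^8 mod 3 = 1
20^9 mod 3 = 2
20^10 mod 3 = 1
20^11 mod 3 = 2


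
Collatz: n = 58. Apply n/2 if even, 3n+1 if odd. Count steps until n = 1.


58 → 29 → 88 → 44 → 22 → 11 → 34 → 17 → 52 → 26 → 13 → 40 → 20 → 10 → 5 → 16 → 8 → 4 → 2 → 1
Total steps = 19

19 steps


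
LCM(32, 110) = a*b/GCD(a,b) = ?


GCD(32, 110) = 2
LCM = 32*110/2 = 3520/2 = 1760

LCM = 1760


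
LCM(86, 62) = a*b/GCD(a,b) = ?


GCD(86, 62) = 2
LCM = 86*62/2 = 5332/2 = 2666

LCM = 2666


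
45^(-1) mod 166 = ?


Use the extended Euclidean algorithm on (166, 45); each row r = 166*s + 45*t:
r=166, s=1, t=0
r=45, s=0, t=1
q=3: r=31, s=1, t=-3   [166*(1) + 45*(-3) = 31]
q=1: r=14, s=-1, t=4   [166*(-1) + 45*(4) = 14]
q=2: r=3, s=3, t=-11   [166*(3) + 45*(-11) = 3]
q=4: r=2, s=-13, t=48   [166*(-13) + 45*(48) = 2]
q=1: r=1, s=16, t=-59   [166*(16) + 45*(-59) = 1]
q=2: r=0, s=-45, t=166   [166*(-45) + 45*(166) = 0]
GCD = 1 with t = -59, so 45*(-59) ≡ 1 (mod 166)
Inverse = -59 mod 166 = 107
Check: 45 * 107 = 4815 ≡ 1 (mod 166)

45^(-1) ≡ 107 (mod 166)


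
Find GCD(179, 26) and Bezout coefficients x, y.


Tabular extended Euclidean (each row: r = 179*s + 26*t):
r=179, s=1, t=0
r=26, s=0, t=1
q=6: r=23, s=1, t=-6   [179*(1) + 26*(-6) = 23]
q=1: r=3, s=-1, t=7   [179*(-1) + 26*(7) = 3]
q=7: r=2, s=8, t=-55   [179*(8) + 26*(-55) = 2]
q=1: r=1, s=-9, t=62   [179*(-9) + 26*(62) = 1]
q=2: r=0, s=26, t=-179   [179*(26) + 26*(-179) = 0]
GCD = 1; from the row with r=1: x=-9, y=62
Check: 179*(-9) + 26*(62) = -1611 + 1612 = 1

GCD = 1, x = -9, y = 62


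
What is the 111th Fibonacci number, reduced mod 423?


F(k) mod 423 for k=1..111:
1, 1, 2, 3, 5, 8, 13, 21, 34, 55, 89, 144, 233, 377, 187, 141, 328, 46, 374, 420, 371, 368, 316, 261, 154, 415, 146, 138, 284, 422, 283, 282, 142, 1, 143, 144, 287, 8, 295, 303, 175, 55, 230, 285, 92, 377, 46, 0, 46, 46, 92, 138, 230, 368, 175, 120, 295, 415, 287, 279, 143, 422, 142, 141, 283, 1, 284, 285, 146, 8, 154, 162, 316, 55, 371, 3, 374, 377, 328, 282, 187, 46, 233, 279, 89, 368, 34, 402, 13, 415, 5, 420, 2, 422, 1, 0, 1, 1, 2, 3, 5, 8, 13, 21, 34, 55, 89, 144, 233, 377, 187
F(111) mod 423 = 187


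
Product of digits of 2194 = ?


2 × 1 × 9 × 4 = 72


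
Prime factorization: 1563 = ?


1563 / 3 = 521
521 / 521 = 1
1563 = 3 × 521


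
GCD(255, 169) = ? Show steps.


255 = 1 * 169 + 86
169 = 1 * 86 + 83
86 = 1 * 83 + 3
83 = 27 * 3 + 2
3 = 1 * 2 + 1
2 = 2 * 1 + 0
GCD = 1


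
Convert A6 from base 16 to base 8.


A6 (base 16) = 166 (decimal)
166 (decimal) = 246 (base 8)


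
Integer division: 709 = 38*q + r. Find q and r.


709 = 38 * 18 + 25
Check: 684 + 25 = 709

q = 18, r = 25


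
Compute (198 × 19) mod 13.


198 × 19 = 3762
3762 mod 13 = 5


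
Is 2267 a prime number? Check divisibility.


Check divisors up to sqrt(2267) = 47.6130
No divisors found.
2267 is prime.

Yes, 2267 is prime


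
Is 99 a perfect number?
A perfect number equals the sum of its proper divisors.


Proper divisors of 99: 1, 3, 9, 11, 33
Sum = 1 + 3 + 9 + 11 + 33 = 57

No, 99 is not perfect (57 ≠ 99)


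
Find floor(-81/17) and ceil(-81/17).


-81/17 = -4.7647
floor = -5
ceil = -4

floor = -5, ceil = -4


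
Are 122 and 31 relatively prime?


Euclidean algorithm:
122 = 3 * 31 + 29
31 = 1 * 29 + 2
29 = 14 * 2 + 1
2 = 2 * 1 + 0
GCD(122, 31) = 1

Yes, coprime (GCD = 1)


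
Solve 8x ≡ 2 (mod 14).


GCD(8, 14) = 2 divides 2
Divide: 4x ≡ 1 (mod 7)
x ≡ 2 (mod 7)


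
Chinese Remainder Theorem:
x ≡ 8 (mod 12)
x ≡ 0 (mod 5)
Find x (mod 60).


M = 12*5 = 60
M1 = M/12 = 5, M2 = M/5 = 12
M1^(-1) mod 12 = 5, M2^(-1) mod 5 = 3
x = 8*5*5 + 0*12*3 = 200
200 mod 60 = 20
Check: 20 mod 12 = 8 ✓, 20 mod 5 = 0 ✓

x ≡ 20 (mod 60)


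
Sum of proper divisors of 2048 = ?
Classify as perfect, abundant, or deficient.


Proper divisors: 1, 2, 4, 8, 16, 32, 64, 128, 256, 512, 1024
Sum = 1 + 2 + 4 + 8 + 16 + 32 + 64 + 128 + 256 + 512 + 1024 = 2047
2047 < 2048 → deficient

s(2048) = 2047 (deficient)


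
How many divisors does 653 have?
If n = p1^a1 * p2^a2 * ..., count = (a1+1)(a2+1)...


653 = 653^1
d(653) = (1+1) = 2

2 divisors


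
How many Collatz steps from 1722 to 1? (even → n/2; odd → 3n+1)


1722 → 861 → 2584 → 1292 → 646 → 323 → 970 → 485 → 1456 → 728 → 364 → 182 → 91 → 274 → 137 → 412 → 206 → 103 → 310 → 155 → 466 → 233 → 700 → 350 → 175 → 526 → 263 → 790 → 395 → 1186 → 593 → 1780 → 890 → 445 → 1336 → 668 → 334 → 167 → 502 → 251 → 754 → 377 → 1132 → 566 → 283 → 850 → 425 → 1276 → 638 → 319 → 958 → 479 → 1438 → 719 → 2158 → 1079 → 3238 → 1619 → 4858 → 2429 → 7288 → 3644 → 1822 → 911 → 2734 → 1367 → 4102 → 2051 → 6154 → 3077 → 9232 → 4616 → 2308 → 1154 → 577 → 1732 → 866 → 433 → 1300 → 650 → 325 → 976 → 488 → 244 → 122 → 61 → 184 → 92 → 46 → 23 → 70 → 35 → 106 → 53 → 160 → 80 → 40 → 20 → 10 → 5 → 16 → 8 → 4 → 2 → 1
Total steps = 104

104 steps


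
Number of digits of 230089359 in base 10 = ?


230089359 has 9 digits in base 10
floor(log10(230089359)) + 1 = floor(8.3619) + 1 = 9

9 digits (base 10)


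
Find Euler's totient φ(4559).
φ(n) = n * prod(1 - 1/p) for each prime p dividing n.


4559 = 47 × 97
Prime factors: 47, 97
φ(4559) = 4559 × (1-1/47) × (1-1/97)
= 4559 × 46/47 × 96/97 = 4416

φ(4559) = 4416


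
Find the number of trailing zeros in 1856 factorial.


floor(1856/5) = 371
floor(1856/25) = 74
floor(1856/125) = 14
floor(1856/625) = 2
Total = 461

461 trailing zeros


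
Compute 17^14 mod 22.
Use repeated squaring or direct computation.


17^1 mod 22 = 17
17^2 mod 22 = 3
17^3 mod 22 = 7
17^4 mod 22 = 9
17^5 mod 22 = 21
17^6 mod 22 = 5
17^7 mod 22 = 19
17^8 mod 22 = 15
17^9 mod 22 = 13
17^10 mod 22 = 1
17^11 mod 22 = 17
17^12 mod 22 = 3
17^13 mod 22 = 7
17^14 mod 22 = 9


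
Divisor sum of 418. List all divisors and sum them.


Divisors of 418: 1, 2, 11, 19, 22, 38, 209, 418
Sum = 1 + 2 + 11 + 19 + 22 + 38 + 209 + 418 = 720

σ(418) = 720


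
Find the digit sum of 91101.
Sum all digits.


9 + 1 + 1 + 0 + 1 = 12


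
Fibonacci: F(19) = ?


Sequence: 1, 1, 2, 3, 5, 8, 13, 21, 34, 55, 89, 144, 233, 377, 610, 987, 1597, 2584, 4181
F(19) = 4181


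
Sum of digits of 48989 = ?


4 + 8 + 9 + 8 + 9 = 38


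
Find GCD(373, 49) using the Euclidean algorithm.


373 = 7 * 49 + 30
49 = 1 * 30 + 19
30 = 1 * 19 + 11
19 = 1 * 11 + 8
11 = 1 * 8 + 3
8 = 2 * 3 + 2
3 = 1 * 2 + 1
2 = 2 * 1 + 0
GCD = 1


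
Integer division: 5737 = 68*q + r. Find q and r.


5737 = 68 * 84 + 25
Check: 5712 + 25 = 5737

q = 84, r = 25


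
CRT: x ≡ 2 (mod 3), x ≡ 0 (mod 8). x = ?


M = 3*8 = 24
M1 = M/3 = 8, M2 = M/8 = 3
M1^(-1) mod 3 = 2, M2^(-1) mod 8 = 3
x = 2*8*2 + 0*3*3 = 32
32 mod 24 = 8
Check: 8 mod 3 = 2 ✓, 8 mod 8 = 0 ✓

x ≡ 8 (mod 24)


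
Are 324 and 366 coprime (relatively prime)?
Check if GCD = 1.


Euclidean algorithm:
366 = 1 * 324 + 42
324 = 7 * 42 + 30
42 = 1 * 30 + 12
30 = 2 * 12 + 6
12 = 2 * 6 + 0
GCD(324, 366) = 6

No, not coprime (GCD = 6)


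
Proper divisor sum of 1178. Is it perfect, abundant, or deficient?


Proper divisors: 1, 2, 19, 31, 38, 62, 589
Sum = 1 + 2 + 19 + 31 + 38 + 62 + 589 = 742
742 < 1178 → deficient

s(1178) = 742 (deficient)


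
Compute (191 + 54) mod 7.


191 + 54 = 245
245 mod 7 = 0


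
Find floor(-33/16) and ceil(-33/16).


-33/16 = -2.0625
floor = -3
ceil = -2

floor = -3, ceil = -2


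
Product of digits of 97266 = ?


9 × 7 × 2 × 6 × 6 = 4536


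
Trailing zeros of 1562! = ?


floor(1562/5) = 312
floor(1562/25) = 62
floor(1562/125) = 12
floor(1562/625) = 2
Total = 388

388 trailing zeros


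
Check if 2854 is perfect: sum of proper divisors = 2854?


Proper divisors of 2854: 1, 2, 1427
Sum = 1 + 2 + 1427 = 1430

No, 2854 is not perfect (1430 ≠ 2854)
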